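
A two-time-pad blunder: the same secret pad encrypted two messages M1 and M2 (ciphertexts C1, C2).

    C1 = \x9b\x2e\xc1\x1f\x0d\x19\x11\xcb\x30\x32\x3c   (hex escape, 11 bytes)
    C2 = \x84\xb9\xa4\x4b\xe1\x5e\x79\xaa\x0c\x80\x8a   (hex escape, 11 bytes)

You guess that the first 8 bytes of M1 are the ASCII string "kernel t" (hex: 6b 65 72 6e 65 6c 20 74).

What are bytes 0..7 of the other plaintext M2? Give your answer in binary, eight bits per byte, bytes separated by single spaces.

01110100 11110010 00010111 00111010 10001001 00101011 01001000 00010101

First, C1 ⊕ C2 = (M1 ⊕ K) ⊕ (M2 ⊕ K) = M1 ⊕ M2, so the key drops out. Then M2 = (M1 ⊕ M2) ⊕ M1 over the first 8 bytes.
byte 0: (9b ^ 84) ^ 6b = 1f ^ 6b = 74
byte 1: (2e ^ b9) ^ 65 = 97 ^ 65 = f2
byte 2: (c1 ^ a4) ^ 72 = 65 ^ 72 = 17
byte 3: (1f ^ 4b) ^ 6e = 54 ^ 6e = 3a
byte 4: (0d ^ e1) ^ 65 = ec ^ 65 = 89
byte 5: (19 ^ 5e) ^ 6c = 47 ^ 6c = 2b
byte 6: (11 ^ 79) ^ 20 = 68 ^ 20 = 48
byte 7: (cb ^ aa) ^ 74 = 61 ^ 74 = 15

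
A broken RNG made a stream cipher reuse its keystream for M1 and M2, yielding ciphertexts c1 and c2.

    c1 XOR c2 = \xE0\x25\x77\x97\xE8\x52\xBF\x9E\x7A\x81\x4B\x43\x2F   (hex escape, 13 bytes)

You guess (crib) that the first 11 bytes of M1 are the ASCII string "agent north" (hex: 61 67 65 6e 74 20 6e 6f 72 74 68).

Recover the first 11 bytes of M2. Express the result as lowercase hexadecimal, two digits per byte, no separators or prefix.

Since c1 ⊕ c2 = M1 ⊕ M2, XORing with the guessed M1 bytes yields the corresponding M2 bytes: M2 = (c1 ⊕ c2) ⊕ M1.
e0 XOR 61 = 81
25 XOR 67 = 42
77 XOR 65 = 12
97 XOR 6e = f9
e8 XOR 74 = 9c
52 XOR 20 = 72
bf XOR 6e = d1
9e XOR 6f = f1
7a XOR 72 = 08
81 XOR 74 = f5
4b XOR 68 = 23

814212f99c72d1f108f523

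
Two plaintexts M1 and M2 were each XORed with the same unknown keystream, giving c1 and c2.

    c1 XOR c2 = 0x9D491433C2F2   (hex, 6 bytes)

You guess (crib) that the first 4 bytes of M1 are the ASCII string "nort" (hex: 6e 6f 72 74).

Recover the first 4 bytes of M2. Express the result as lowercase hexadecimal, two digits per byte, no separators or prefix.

Since c1 ⊕ c2 = M1 ⊕ M2, XORing with the guessed M1 bytes yields the corresponding M2 bytes: M2 = (c1 ⊕ c2) ⊕ M1.
9d xor 6e = f3
49 xor 6f = 26
14 xor 72 = 66
33 xor 74 = 47

f3266647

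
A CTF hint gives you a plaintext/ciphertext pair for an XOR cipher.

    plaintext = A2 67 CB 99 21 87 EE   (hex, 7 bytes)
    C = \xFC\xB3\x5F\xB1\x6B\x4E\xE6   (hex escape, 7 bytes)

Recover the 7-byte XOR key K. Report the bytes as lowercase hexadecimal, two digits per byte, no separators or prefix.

5ed494284ac908

Since C = plaintext ⊕ K, XORing both sides with plaintext gives K = plaintext ⊕ C.
byte 0: 10100010 XOR 11111100 = 01011110
byte 1: 01100111 XOR 10110011 = 11010100
byte 2: 11001011 XOR 01011111 = 10010100
byte 3: 10011001 XOR 10110001 = 00101000
byte 4: 00100001 XOR 01101011 = 01001010
byte 5: 10000111 XOR 01001110 = 11001001
byte 6: 11101110 XOR 11100110 = 00001000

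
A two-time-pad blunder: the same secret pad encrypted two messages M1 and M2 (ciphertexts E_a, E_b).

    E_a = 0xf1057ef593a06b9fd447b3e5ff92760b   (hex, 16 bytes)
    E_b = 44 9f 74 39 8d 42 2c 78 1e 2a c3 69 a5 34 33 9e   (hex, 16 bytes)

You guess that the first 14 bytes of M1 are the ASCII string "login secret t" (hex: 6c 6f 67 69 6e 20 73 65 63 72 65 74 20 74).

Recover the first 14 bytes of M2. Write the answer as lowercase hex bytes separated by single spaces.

d9 f5 6d a5 70 c2 34 82 a9 1f 15 f8 7a d2

First, E_a ⊕ E_b = (M1 ⊕ K) ⊕ (M2 ⊕ K) = M1 ⊕ M2, so the key drops out. Then M2 = (M1 ⊕ M2) ⊕ M1 over the first 14 bytes.
byte 0: (f1 ^ 44) ^ 6c = b5 ^ 6c = d9
byte 1: (05 ^ 9f) ^ 6f = 9a ^ 6f = f5
byte 2: (7e ^ 74) ^ 67 = 0a ^ 67 = 6d
byte 3: (f5 ^ 39) ^ 69 = cc ^ 69 = a5
byte 4: (93 ^ 8d) ^ 6e = 1e ^ 6e = 70
byte 5: (a0 ^ 42) ^ 20 = e2 ^ 20 = c2
byte 6: (6b ^ 2c) ^ 73 = 47 ^ 73 = 34
byte 7: (9f ^ 78) ^ 65 = e7 ^ 65 = 82
byte 8: (d4 ^ 1e) ^ 63 = ca ^ 63 = a9
byte 9: (47 ^ 2a) ^ 72 = 6d ^ 72 = 1f
byte 10: (b3 ^ c3) ^ 65 = 70 ^ 65 = 15
byte 11: (e5 ^ 69) ^ 74 = 8c ^ 74 = f8
byte 12: (ff ^ a5) ^ 20 = 5a ^ 20 = 7a
byte 13: (92 ^ 34) ^ 74 = a6 ^ 74 = d2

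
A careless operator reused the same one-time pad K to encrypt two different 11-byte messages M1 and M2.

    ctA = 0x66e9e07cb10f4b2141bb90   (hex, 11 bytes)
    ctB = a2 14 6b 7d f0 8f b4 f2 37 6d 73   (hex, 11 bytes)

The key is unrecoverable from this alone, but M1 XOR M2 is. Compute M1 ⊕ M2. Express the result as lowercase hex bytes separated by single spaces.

ctA ⊕ ctB = (M1 ⊕ K) ⊕ (M2 ⊕ K) = M1 ⊕ M2 — the shared key cancels under XOR.
66 xor a2 = c4
e9 xor 14 = fd
e0 xor 6b = 8b
7c xor 7d = 01
b1 xor f0 = 41
0f xor 8f = 80
4b xor b4 = ff
21 xor f2 = d3
41 xor 37 = 76
bb xor 6d = d6
90 xor 73 = e3

c4 fd 8b 01 41 80 ff d3 76 d6 e3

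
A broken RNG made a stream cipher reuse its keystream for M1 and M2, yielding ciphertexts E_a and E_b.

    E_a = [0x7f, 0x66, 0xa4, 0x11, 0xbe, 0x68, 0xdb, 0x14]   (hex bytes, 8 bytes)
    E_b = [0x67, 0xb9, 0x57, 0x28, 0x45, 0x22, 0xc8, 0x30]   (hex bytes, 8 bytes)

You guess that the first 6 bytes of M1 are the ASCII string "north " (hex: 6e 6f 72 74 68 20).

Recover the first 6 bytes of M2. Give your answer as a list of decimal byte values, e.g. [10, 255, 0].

[118, 176, 129, 77, 147, 106]

First, E_a ⊕ E_b = (M1 ⊕ K) ⊕ (M2 ⊕ K) = M1 ⊕ M2, so the key drops out. Then M2 = (M1 ⊕ M2) ⊕ M1 over the first 6 bytes.
byte 0: (7f xor 67) xor 6e = 18 xor 6e = 76
byte 1: (66 xor b9) xor 6f = df xor 6f = b0
byte 2: (a4 xor 57) xor 72 = f3 xor 72 = 81
byte 3: (11 xor 28) xor 74 = 39 xor 74 = 4d
byte 4: (be xor 45) xor 68 = fb xor 68 = 93
byte 5: (68 xor 22) xor 20 = 4a xor 20 = 6a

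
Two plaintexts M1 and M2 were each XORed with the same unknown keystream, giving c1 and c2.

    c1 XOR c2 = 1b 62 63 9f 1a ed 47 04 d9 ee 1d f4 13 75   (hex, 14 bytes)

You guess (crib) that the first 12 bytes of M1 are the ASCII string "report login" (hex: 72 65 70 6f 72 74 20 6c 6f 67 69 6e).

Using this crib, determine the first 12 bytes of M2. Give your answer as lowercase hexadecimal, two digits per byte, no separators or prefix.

690713f068996768b689749a

Since c1 ⊕ c2 = M1 ⊕ M2, XORing with the guessed M1 bytes yields the corresponding M2 bytes: M2 = (c1 ⊕ c2) ⊕ M1.
1b XOR 72 = 69
62 XOR 65 = 07
63 XOR 70 = 13
9f XOR 6f = f0
1a XOR 72 = 68
ed XOR 74 = 99
47 XOR 20 = 67
04 XOR 6c = 68
d9 XOR 6f = b6
ee XOR 67 = 89
1d XOR 69 = 74
f4 XOR 6e = 9a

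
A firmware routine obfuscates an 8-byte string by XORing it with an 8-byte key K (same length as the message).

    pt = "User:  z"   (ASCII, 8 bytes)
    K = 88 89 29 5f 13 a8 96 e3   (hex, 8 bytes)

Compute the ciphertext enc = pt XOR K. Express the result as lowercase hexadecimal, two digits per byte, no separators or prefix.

ddfa4c2d2988b699

byte 0:  85 ⊕ 136 = 221
byte 1: 115 ⊕ 137 = 250
byte 2: 101 ⊕  41 =  76
byte 3: 114 ⊕  95 =  45
byte 4:  58 ⊕  19 =  41
byte 5:  32 ⊕ 168 = 136
byte 6:  32 ⊕ 150 = 182
byte 7: 122 ⊕ 227 = 153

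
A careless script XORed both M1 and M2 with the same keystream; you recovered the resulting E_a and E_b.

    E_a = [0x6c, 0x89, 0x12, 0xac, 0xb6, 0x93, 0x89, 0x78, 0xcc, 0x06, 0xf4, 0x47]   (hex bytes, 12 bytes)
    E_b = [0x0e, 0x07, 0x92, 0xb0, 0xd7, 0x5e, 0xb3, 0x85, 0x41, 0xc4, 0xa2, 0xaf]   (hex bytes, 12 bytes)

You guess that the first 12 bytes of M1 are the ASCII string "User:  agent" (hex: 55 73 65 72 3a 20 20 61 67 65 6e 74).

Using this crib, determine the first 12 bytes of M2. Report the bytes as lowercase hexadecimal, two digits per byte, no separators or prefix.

First, E_a ⊕ E_b = (M1 ⊕ K) ⊕ (M2 ⊕ K) = M1 ⊕ M2, so the key drops out. Then M2 = (M1 ⊕ M2) ⊕ M1 over the first 12 bytes.
byte 0: (6c XOR 0e) XOR 55 = 62 XOR 55 = 37
byte 1: (89 XOR 07) XOR 73 = 8e XOR 73 = fd
byte 2: (12 XOR 92) XOR 65 = 80 XOR 65 = e5
byte 3: (ac XOR b0) XOR 72 = 1c XOR 72 = 6e
byte 4: (b6 XOR d7) XOR 3a = 61 XOR 3a = 5b
byte 5: (93 XOR 5e) XOR 20 = cd XOR 20 = ed
byte 6: (89 XOR b3) XOR 20 = 3a XOR 20 = 1a
byte 7: (78 XOR 85) XOR 61 = fd XOR 61 = 9c
byte 8: (cc XOR 41) XOR 67 = 8d XOR 67 = ea
byte 9: (06 XOR c4) XOR 65 = c2 XOR 65 = a7
byte 10: (f4 XOR a2) XOR 6e = 56 XOR 6e = 38
byte 11: (47 XOR af) XOR 74 = e8 XOR 74 = 9c

37fde56e5bed1a9ceaa7389c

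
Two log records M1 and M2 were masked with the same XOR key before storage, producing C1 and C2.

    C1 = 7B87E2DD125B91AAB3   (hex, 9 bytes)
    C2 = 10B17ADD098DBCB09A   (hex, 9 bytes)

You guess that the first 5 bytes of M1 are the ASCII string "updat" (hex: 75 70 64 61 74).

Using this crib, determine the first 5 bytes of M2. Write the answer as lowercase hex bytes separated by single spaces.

1e 46 fc 61 6f

First, C1 ⊕ C2 = (M1 ⊕ K) ⊕ (M2 ⊕ K) = M1 ⊕ M2, so the key drops out. Then M2 = (M1 ⊕ M2) ⊕ M1 over the first 5 bytes.
byte 0: (7b ^ 10) ^ 75 = 6b ^ 75 = 1e
byte 1: (87 ^ b1) ^ 70 = 36 ^ 70 = 46
byte 2: (e2 ^ 7a) ^ 64 = 98 ^ 64 = fc
byte 3: (dd ^ dd) ^ 61 = 00 ^ 61 = 61
byte 4: (12 ^ 09) ^ 74 = 1b ^ 74 = 6f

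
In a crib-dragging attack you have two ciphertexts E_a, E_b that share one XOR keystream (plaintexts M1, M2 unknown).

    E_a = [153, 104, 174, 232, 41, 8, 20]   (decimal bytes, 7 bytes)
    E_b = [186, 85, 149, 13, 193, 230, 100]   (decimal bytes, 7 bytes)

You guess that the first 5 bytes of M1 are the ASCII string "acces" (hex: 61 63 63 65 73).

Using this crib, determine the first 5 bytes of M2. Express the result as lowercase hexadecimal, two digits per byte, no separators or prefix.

425e58809b

First, E_a ⊕ E_b = (M1 ⊕ K) ⊕ (M2 ⊕ K) = M1 ⊕ M2, so the key drops out. Then M2 = (M1 ⊕ M2) ⊕ M1 over the first 5 bytes.
byte 0: (99 ^ ba) ^ 61 = 23 ^ 61 = 42
byte 1: (68 ^ 55) ^ 63 = 3d ^ 63 = 5e
byte 2: (ae ^ 95) ^ 63 = 3b ^ 63 = 58
byte 3: (e8 ^ 0d) ^ 65 = e5 ^ 65 = 80
byte 4: (29 ^ c1) ^ 73 = e8 ^ 73 = 9b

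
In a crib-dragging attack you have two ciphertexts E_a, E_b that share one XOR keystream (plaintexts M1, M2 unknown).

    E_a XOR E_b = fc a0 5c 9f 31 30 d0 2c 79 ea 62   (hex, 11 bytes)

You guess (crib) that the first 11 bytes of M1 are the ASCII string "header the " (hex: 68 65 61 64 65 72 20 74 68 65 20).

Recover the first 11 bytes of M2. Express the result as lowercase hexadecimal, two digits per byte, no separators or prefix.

Since E_a ⊕ E_b = M1 ⊕ M2, XORing with the guessed M1 bytes yields the corresponding M2 bytes: M2 = (E_a ⊕ E_b) ⊕ M1.
fc XOR 68 = 94
a0 XOR 65 = c5
5c XOR 61 = 3d
9f XOR 64 = fb
31 XOR 65 = 54
30 XOR 72 = 42
d0 XOR 20 = f0
2c XOR 74 = 58
79 XOR 68 = 11
ea XOR 65 = 8f
62 XOR 20 = 42

94c53dfb5442f058118f42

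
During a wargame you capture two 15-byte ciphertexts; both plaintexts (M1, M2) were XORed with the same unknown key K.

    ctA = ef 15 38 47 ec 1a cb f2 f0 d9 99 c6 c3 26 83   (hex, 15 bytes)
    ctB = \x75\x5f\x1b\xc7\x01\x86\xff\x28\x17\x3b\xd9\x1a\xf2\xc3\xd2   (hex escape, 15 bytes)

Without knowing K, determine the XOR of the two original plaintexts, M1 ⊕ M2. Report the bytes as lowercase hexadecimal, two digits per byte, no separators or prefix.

ctA ⊕ ctB = (M1 ⊕ K) ⊕ (M2 ⊕ K) = M1 ⊕ M2 — the shared key cancels under XOR.
ef ⊕ 75 = 9a
15 ⊕ 5f = 4a
38 ⊕ 1b = 23
47 ⊕ c7 = 80
ec ⊕ 01 = ed
1a ⊕ 86 = 9c
cb ⊕ ff = 34
f2 ⊕ 28 = da
f0 ⊕ 17 = e7
d9 ⊕ 3b = e2
99 ⊕ d9 = 40
c6 ⊕ 1a = dc
c3 ⊕ f2 = 31
26 ⊕ c3 = e5
83 ⊕ d2 = 51

9a4a2380ed9c34dae7e240dc31e551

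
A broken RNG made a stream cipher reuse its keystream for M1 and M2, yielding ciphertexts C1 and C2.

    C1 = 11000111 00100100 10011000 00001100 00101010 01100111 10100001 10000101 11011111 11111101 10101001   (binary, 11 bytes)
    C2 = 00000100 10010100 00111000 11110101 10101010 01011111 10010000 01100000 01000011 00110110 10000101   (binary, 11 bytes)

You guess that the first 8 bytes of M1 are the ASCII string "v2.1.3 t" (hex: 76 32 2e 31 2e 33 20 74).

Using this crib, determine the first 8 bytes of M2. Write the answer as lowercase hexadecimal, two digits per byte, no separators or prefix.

b5828ec8ae0b1191

First, C1 ⊕ C2 = (M1 ⊕ K) ⊕ (M2 ⊕ K) = M1 ⊕ M2, so the key drops out. Then M2 = (M1 ⊕ M2) ⊕ M1 over the first 8 bytes.
byte 0: (c7 xor 04) xor 76 = c3 xor 76 = b5
byte 1: (24 xor 94) xor 32 = b0 xor 32 = 82
byte 2: (98 xor 38) xor 2e = a0 xor 2e = 8e
byte 3: (0c xor f5) xor 31 = f9 xor 31 = c8
byte 4: (2a xor aa) xor 2e = 80 xor 2e = ae
byte 5: (67 xor 5f) xor 33 = 38 xor 33 = 0b
byte 6: (a1 xor 90) xor 20 = 31 xor 20 = 11
byte 7: (85 xor 60) xor 74 = e5 xor 74 = 91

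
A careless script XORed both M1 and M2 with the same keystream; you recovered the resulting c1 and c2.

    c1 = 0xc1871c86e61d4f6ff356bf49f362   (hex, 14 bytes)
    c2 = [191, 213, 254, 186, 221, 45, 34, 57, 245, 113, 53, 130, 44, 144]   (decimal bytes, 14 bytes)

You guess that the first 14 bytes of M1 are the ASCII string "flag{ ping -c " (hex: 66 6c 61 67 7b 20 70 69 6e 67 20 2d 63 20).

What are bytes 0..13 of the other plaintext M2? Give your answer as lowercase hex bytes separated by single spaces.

First, c1 ⊕ c2 = (M1 ⊕ K) ⊕ (M2 ⊕ K) = M1 ⊕ M2, so the key drops out. Then M2 = (M1 ⊕ M2) ⊕ M1 over the first 14 bytes.
byte 0: (c1 XOR bf) XOR 66 = 7e XOR 66 = 18
byte 1: (87 XOR d5) XOR 6c = 52 XOR 6c = 3e
byte 2: (1c XOR fe) XOR 61 = e2 XOR 61 = 83
byte 3: (86 XOR ba) XOR 67 = 3c XOR 67 = 5b
byte 4: (e6 XOR dd) XOR 7b = 3b XOR 7b = 40
byte 5: (1d XOR 2d) XOR 20 = 30 XOR 20 = 10
byte 6: (4f XOR 22) XOR 70 = 6d XOR 70 = 1d
byte 7: (6f XOR 39) XOR 69 = 56 XOR 69 = 3f
byte 8: (f3 XOR f5) XOR 6e = 06 XOR 6e = 68
byte 9: (56 XOR 71) XOR 67 = 27 XOR 67 = 40
byte 10: (bf XOR 35) XOR 20 = 8a XOR 20 = aa
byte 11: (49 XOR 82) XOR 2d = cb XOR 2d = e6
byte 12: (f3 XOR 2c) XOR 63 = df XOR 63 = bc
byte 13: (62 XOR 90) XOR 20 = f2 XOR 20 = d2

18 3e 83 5b 40 10 1d 3f 68 40 aa e6 bc d2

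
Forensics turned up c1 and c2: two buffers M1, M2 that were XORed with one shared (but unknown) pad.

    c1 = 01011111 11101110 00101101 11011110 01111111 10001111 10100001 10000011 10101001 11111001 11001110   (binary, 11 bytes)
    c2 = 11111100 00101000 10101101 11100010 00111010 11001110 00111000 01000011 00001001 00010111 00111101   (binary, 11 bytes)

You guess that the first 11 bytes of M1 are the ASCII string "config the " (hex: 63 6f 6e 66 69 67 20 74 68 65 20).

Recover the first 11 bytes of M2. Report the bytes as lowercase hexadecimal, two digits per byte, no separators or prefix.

First, c1 ⊕ c2 = (M1 ⊕ K) ⊕ (M2 ⊕ K) = M1 ⊕ M2, so the key drops out. Then M2 = (M1 ⊕ M2) ⊕ M1 over the first 11 bytes.
byte 0: (5f ⊕ fc) ⊕ 63 = a3 ⊕ 63 = c0
byte 1: (ee ⊕ 28) ⊕ 6f = c6 ⊕ 6f = a9
byte 2: (2d ⊕ ad) ⊕ 6e = 80 ⊕ 6e = ee
byte 3: (de ⊕ e2) ⊕ 66 = 3c ⊕ 66 = 5a
byte 4: (7f ⊕ 3a) ⊕ 69 = 45 ⊕ 69 = 2c
byte 5: (8f ⊕ ce) ⊕ 67 = 41 ⊕ 67 = 26
byte 6: (a1 ⊕ 38) ⊕ 20 = 99 ⊕ 20 = b9
byte 7: (83 ⊕ 43) ⊕ 74 = c0 ⊕ 74 = b4
byte 8: (a9 ⊕ 09) ⊕ 68 = a0 ⊕ 68 = c8
byte 9: (f9 ⊕ 17) ⊕ 65 = ee ⊕ 65 = 8b
byte 10: (ce ⊕ 3d) ⊕ 20 = f3 ⊕ 20 = d3

c0a9ee5a2c26b9b4c88bd3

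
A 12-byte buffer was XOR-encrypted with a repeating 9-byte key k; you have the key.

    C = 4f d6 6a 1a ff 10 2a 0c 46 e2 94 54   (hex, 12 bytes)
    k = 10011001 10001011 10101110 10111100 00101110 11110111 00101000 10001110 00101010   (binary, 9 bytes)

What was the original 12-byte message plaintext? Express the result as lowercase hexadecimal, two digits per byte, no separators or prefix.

d65dc4a6d1e702826c7b1ffa

The 9-byte key repeats, so the effective keystream is 99 8b ae bc 2e f7 28 8e 2a 99 8b ae.
byte 0: 01001111 ^ 10011001 = 11010110
byte 1: 11010110 ^ 10001011 = 01011101
byte 2: 01101010 ^ 10101110 = 11000100
byte 3: 00011010 ^ 10111100 = 10100110
byte 4: 11111111 ^ 00101110 = 11010001
byte 5: 00010000 ^ 11110111 = 11100111
byte 6: 00101010 ^ 00101000 = 00000010
byte 7: 00001100 ^ 10001110 = 10000010
byte 8: 01000110 ^ 00101010 = 01101100
byte 9: 11100010 ^ 10011001 = 01111011
byte 10: 10010100 ^ 10001011 = 00011111
byte 11: 01010100 ^ 10101110 = 11111010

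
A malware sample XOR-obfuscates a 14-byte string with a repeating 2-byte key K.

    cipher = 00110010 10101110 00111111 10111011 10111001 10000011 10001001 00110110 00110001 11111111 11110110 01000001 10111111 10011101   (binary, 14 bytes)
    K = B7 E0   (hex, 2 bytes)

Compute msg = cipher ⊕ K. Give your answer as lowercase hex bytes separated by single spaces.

85 4e 88 5b 0e 63 3e d6 86 1f 41 a1 08 7d

The 2-byte key repeats, so the effective keystream is b7 e0 b7 e0 b7 e0 b7 e0 b7 e0 b7 e0 b7 e0.
byte 0: 32 xor b7 = 85
byte 1: ae xor e0 = 4e
byte 2: 3f xor b7 = 88
byte 3: bb xor e0 = 5b
byte 4: b9 xor b7 = 0e
byte 5: 83 xor e0 = 63
byte 6: 89 xor b7 = 3e
byte 7: 36 xor e0 = d6
byte 8: 31 xor b7 = 86
byte 9: ff xor e0 = 1f
byte 10: f6 xor b7 = 41
byte 11: 41 xor e0 = a1
byte 12: bf xor b7 = 08
byte 13: 9d xor e0 = 7d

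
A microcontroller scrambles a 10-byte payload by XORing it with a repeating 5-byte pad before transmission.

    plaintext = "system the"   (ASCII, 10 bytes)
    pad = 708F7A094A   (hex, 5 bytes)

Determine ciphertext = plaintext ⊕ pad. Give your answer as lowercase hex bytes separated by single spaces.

The 5-byte key repeats, so the effective keystream is 70 8f 7a 09 4a 70 8f 7a 09 4a.
byte 0: 73 ⊕ 70 = 03
byte 1: 79 ⊕ 8f = f6
byte 2: 73 ⊕ 7a = 09
byte 3: 74 ⊕ 09 = 7d
byte 4: 65 ⊕ 4a = 2f
byte 5: 6d ⊕ 70 = 1d
byte 6: 20 ⊕ 8f = af
byte 7: 74 ⊕ 7a = 0e
byte 8: 68 ⊕ 09 = 61
byte 9: 65 ⊕ 4a = 2f

03 f6 09 7d 2f 1d af 0e 61 2f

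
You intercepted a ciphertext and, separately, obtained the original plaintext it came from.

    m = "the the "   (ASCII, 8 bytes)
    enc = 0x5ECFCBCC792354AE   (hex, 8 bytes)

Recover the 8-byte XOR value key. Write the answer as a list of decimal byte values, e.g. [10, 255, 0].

[42, 167, 174, 236, 13, 75, 49, 142]

Since enc = m ⊕ key, XORing both sides with m gives key = m ⊕ enc.
74 XOR 5e = 2a
68 XOR cf = a7
65 XOR cb = ae
20 XOR cc = ec
74 XOR 79 = 0d
68 XOR 23 = 4b
65 XOR 54 = 31
20 XOR ae = 8e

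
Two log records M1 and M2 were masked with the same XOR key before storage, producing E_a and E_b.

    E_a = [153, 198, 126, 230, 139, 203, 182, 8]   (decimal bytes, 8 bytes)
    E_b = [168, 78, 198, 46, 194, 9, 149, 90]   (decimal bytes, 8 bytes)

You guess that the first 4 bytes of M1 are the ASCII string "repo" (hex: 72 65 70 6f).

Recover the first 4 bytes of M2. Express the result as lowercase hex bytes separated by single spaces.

First, E_a ⊕ E_b = (M1 ⊕ K) ⊕ (M2 ⊕ K) = M1 ⊕ M2, so the key drops out. Then M2 = (M1 ⊕ M2) ⊕ M1 over the first 4 bytes.
byte 0: (99 ⊕ a8) ⊕ 72 = 31 ⊕ 72 = 43
byte 1: (c6 ⊕ 4e) ⊕ 65 = 88 ⊕ 65 = ed
byte 2: (7e ⊕ c6) ⊕ 70 = b8 ⊕ 70 = c8
byte 3: (e6 ⊕ 2e) ⊕ 6f = c8 ⊕ 6f = a7

43 ed c8 a7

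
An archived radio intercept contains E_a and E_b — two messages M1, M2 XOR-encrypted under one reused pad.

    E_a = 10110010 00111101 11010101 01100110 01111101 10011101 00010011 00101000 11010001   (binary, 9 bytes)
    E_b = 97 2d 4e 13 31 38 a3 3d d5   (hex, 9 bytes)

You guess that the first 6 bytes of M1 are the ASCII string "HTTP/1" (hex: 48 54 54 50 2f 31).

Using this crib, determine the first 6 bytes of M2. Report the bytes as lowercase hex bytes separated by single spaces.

6d 44 cf 25 63 94

First, E_a ⊕ E_b = (M1 ⊕ K) ⊕ (M2 ⊕ K) = M1 ⊕ M2, so the key drops out. Then M2 = (M1 ⊕ M2) ⊕ M1 over the first 6 bytes.
byte 0: (b2 xor 97) xor 48 = 25 xor 48 = 6d
byte 1: (3d xor 2d) xor 54 = 10 xor 54 = 44
byte 2: (d5 xor 4e) xor 54 = 9b xor 54 = cf
byte 3: (66 xor 13) xor 50 = 75 xor 50 = 25
byte 4: (7d xor 31) xor 2f = 4c xor 2f = 63
byte 5: (9d xor 38) xor 31 = a5 xor 31 = 94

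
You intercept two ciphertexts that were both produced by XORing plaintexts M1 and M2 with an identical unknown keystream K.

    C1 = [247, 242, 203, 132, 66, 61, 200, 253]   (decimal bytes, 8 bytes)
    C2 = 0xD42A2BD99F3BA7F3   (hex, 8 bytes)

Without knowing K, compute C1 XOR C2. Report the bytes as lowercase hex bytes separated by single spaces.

23 d8 e0 5d dd 06 6f 0e

C1 ⊕ C2 = (M1 ⊕ K) ⊕ (M2 ⊕ K) = M1 ⊕ M2 — the shared key cancels under XOR.
f7 ^ d4 = 23
f2 ^ 2a = d8
cb ^ 2b = e0
84 ^ d9 = 5d
42 ^ 9f = dd
3d ^ 3b = 06
c8 ^ a7 = 6f
fd ^ f3 = 0e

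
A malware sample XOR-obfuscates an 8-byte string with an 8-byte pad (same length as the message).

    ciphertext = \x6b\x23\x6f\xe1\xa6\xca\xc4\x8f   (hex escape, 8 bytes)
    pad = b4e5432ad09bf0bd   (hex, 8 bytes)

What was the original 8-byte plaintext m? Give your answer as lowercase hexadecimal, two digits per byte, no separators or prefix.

XOR is its own inverse, so applying the key byte-wise gives the result directly.
byte 0: 6b XOR b4 = df
byte 1: 23 XOR e5 = c6
byte 2: 6f XOR 43 = 2c
byte 3: e1 XOR 2a = cb
byte 4: a6 XOR d0 = 76
byte 5: ca XOR 9b = 51
byte 6: c4 XOR f0 = 34
byte 7: 8f XOR bd = 32

dfc62ccb76513432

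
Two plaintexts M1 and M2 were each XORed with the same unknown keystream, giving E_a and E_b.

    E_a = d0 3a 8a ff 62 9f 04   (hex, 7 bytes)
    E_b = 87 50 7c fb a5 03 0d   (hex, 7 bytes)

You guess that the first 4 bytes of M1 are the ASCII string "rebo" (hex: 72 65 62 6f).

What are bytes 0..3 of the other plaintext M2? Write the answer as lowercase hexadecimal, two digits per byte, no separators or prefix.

First, E_a ⊕ E_b = (M1 ⊕ K) ⊕ (M2 ⊕ K) = M1 ⊕ M2, so the key drops out. Then M2 = (M1 ⊕ M2) ⊕ M1 over the first 4 bytes.
byte 0: (d0 xor 87) xor 72 = 57 xor 72 = 25
byte 1: (3a xor 50) xor 65 = 6a xor 65 = 0f
byte 2: (8a xor 7c) xor 62 = f6 xor 62 = 94
byte 3: (ff xor fb) xor 6f = 04 xor 6f = 6b

250f946b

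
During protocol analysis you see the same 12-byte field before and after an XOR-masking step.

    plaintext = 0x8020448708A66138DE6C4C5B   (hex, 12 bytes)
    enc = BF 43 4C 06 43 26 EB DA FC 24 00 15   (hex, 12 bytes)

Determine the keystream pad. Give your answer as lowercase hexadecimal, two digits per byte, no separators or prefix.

3f6308814b808ae222484c4e

Since enc = plaintext ⊕ pad, XORing both sides with plaintext gives pad = plaintext ⊕ enc.
80 ^ bf = 3f
20 ^ 43 = 63
44 ^ 4c = 08
87 ^ 06 = 81
08 ^ 43 = 4b
a6 ^ 26 = 80
61 ^ eb = 8a
38 ^ da = e2
de ^ fc = 22
6c ^ 24 = 48
4c ^ 00 = 4c
5b ^ 15 = 4e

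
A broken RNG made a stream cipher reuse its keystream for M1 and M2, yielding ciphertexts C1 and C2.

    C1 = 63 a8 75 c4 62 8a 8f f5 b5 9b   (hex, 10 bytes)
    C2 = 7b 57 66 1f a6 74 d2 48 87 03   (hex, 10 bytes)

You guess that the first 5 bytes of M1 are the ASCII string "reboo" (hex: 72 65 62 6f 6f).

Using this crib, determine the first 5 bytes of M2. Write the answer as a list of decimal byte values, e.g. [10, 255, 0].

First, C1 ⊕ C2 = (M1 ⊕ K) ⊕ (M2 ⊕ K) = M1 ⊕ M2, so the key drops out. Then M2 = (M1 ⊕ M2) ⊕ M1 over the first 5 bytes.
byte 0: (63 XOR 7b) XOR 72 = 18 XOR 72 = 6a
byte 1: (a8 XOR 57) XOR 65 = ff XOR 65 = 9a
byte 2: (75 XOR 66) XOR 62 = 13 XOR 62 = 71
byte 3: (c4 XOR 1f) XOR 6f = db XOR 6f = b4
byte 4: (62 XOR a6) XOR 6f = c4 XOR 6f = ab

[106, 154, 113, 180, 171]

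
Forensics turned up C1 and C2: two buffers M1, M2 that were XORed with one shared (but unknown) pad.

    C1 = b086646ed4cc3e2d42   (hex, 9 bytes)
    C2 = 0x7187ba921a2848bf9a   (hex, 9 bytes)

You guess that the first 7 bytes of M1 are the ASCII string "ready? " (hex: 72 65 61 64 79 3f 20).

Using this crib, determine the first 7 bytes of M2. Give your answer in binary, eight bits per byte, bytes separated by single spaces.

First, C1 ⊕ C2 = (M1 ⊕ K) ⊕ (M2 ⊕ K) = M1 ⊕ M2, so the key drops out. Then M2 = (M1 ⊕ M2) ⊕ M1 over the first 7 bytes.
byte 0: (b0 xor 71) xor 72 = c1 xor 72 = b3
byte 1: (86 xor 87) xor 65 = 01 xor 65 = 64
byte 2: (64 xor ba) xor 61 = de xor 61 = bf
byte 3: (6e xor 92) xor 64 = fc xor 64 = 98
byte 4: (d4 xor 1a) xor 79 = ce xor 79 = b7
byte 5: (cc xor 28) xor 3f = e4 xor 3f = db
byte 6: (3e xor 48) xor 20 = 76 xor 20 = 56

10110011 01100100 10111111 10011000 10110111 11011011 01010110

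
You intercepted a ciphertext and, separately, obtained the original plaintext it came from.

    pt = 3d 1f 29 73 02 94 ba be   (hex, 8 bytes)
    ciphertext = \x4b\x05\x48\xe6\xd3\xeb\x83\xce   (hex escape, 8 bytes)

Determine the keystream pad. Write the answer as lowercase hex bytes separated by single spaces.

76 1a 61 95 d1 7f 39 70

Since ciphertext = pt ⊕ pad, XORing both sides with pt gives pad = pt ⊕ ciphertext.
byte 0: 3d xor 4b = 76
byte 1: 1f xor 05 = 1a
byte 2: 29 xor 48 = 61
byte 3: 73 xor e6 = 95
byte 4: 02 xor d3 = d1
byte 5: 94 xor eb = 7f
byte 6: ba xor 83 = 39
byte 7: be xor ce = 70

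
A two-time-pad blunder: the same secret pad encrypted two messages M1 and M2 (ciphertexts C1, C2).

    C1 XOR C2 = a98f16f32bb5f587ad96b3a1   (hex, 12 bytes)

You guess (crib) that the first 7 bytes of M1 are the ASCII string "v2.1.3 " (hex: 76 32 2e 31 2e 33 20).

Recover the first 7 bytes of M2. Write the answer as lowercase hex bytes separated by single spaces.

Since C1 ⊕ C2 = M1 ⊕ M2, XORing with the guessed M1 bytes yields the corresponding M2 bytes: M2 = (C1 ⊕ C2) ⊕ M1.
10101001 ^ 01110110 = 11011111
10001111 ^ 00110010 = 10111101
00010110 ^ 00101110 = 00111000
11110011 ^ 00110001 = 11000010
00101011 ^ 00101110 = 00000101
10110101 ^ 00110011 = 10000110
11110101 ^ 00100000 = 11010101

df bd 38 c2 05 86 d5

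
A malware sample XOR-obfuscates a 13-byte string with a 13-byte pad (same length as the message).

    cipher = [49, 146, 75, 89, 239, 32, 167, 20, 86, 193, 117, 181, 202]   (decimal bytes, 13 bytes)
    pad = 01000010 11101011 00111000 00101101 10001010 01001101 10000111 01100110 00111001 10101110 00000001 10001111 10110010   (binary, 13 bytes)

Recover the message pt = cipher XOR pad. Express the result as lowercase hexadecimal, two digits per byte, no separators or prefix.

73797374656d20726f6f743a78

00110001 xor 01000010 = 01110011
10010010 xor 11101011 = 01111001
01001011 xor 00111000 = 01110011
01011001 xor 00101101 = 01110100
11101111 xor 10001010 = 01100101
00100000 xor 01001101 = 01101101
10100111 xor 10000111 = 00100000
00010100 xor 01100110 = 01110010
01010110 xor 00111001 = 01101111
11000001 xor 10101110 = 01101111
01110101 xor 00000001 = 01110100
10110101 xor 10001111 = 00111010
11001010 xor 10110010 = 01111000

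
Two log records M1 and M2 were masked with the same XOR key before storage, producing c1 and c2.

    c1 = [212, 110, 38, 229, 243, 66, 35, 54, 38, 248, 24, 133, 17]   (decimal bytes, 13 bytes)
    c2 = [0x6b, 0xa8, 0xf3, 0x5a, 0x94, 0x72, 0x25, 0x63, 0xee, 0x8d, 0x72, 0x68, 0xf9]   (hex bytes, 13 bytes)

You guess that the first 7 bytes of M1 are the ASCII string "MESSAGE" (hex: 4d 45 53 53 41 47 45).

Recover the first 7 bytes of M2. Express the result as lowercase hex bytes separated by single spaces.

f2 83 86 ec 26 77 43

First, c1 ⊕ c2 = (M1 ⊕ K) ⊕ (M2 ⊕ K) = M1 ⊕ M2, so the key drops out. Then M2 = (M1 ⊕ M2) ⊕ M1 over the first 7 bytes.
byte 0: (d4 XOR 6b) XOR 4d = bf XOR 4d = f2
byte 1: (6e XOR a8) XOR 45 = c6 XOR 45 = 83
byte 2: (26 XOR f3) XOR 53 = d5 XOR 53 = 86
byte 3: (e5 XOR 5a) XOR 53 = bf XOR 53 = ec
byte 4: (f3 XOR 94) XOR 41 = 67 XOR 41 = 26
byte 5: (42 XOR 72) XOR 47 = 30 XOR 47 = 77
byte 6: (23 XOR 25) XOR 45 = 06 XOR 45 = 43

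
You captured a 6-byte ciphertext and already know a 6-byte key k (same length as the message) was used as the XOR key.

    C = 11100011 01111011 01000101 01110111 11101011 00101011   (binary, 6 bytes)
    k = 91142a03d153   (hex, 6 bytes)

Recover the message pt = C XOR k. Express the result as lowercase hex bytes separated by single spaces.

227 ^ 145 = 114
123 ^  20 = 111
 69 ^  42 = 111
119 ^   3 = 116
235 ^ 209 =  58
 43 ^  83 = 120

72 6f 6f 74 3a 78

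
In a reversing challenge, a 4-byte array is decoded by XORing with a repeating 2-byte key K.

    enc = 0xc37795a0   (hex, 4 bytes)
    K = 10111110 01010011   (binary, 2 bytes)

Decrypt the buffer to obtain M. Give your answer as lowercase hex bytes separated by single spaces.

The 2-byte key repeats, so the effective keystream is be 53 be 53.
byte 0: 195 ^ 190 = 125
byte 1: 119 ^  83 =  36
byte 2: 149 ^ 190 =  43
byte 3: 160 ^  83 = 243

7d 24 2b f3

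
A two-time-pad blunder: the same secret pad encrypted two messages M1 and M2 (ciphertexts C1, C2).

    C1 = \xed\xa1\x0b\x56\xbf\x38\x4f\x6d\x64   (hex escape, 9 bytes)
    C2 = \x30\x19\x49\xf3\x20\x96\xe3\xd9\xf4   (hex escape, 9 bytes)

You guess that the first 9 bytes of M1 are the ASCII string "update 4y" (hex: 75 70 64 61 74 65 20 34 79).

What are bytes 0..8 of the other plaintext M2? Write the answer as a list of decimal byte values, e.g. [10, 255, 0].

First, C1 ⊕ C2 = (M1 ⊕ K) ⊕ (M2 ⊕ K) = M1 ⊕ M2, so the key drops out. Then M2 = (M1 ⊕ M2) ⊕ M1 over the first 9 bytes.
byte 0: (ed ^ 30) ^ 75 = dd ^ 75 = a8
byte 1: (a1 ^ 19) ^ 70 = b8 ^ 70 = c8
byte 2: (0b ^ 49) ^ 64 = 42 ^ 64 = 26
byte 3: (56 ^ f3) ^ 61 = a5 ^ 61 = c4
byte 4: (bf ^ 20) ^ 74 = 9f ^ 74 = eb
byte 5: (38 ^ 96) ^ 65 = ae ^ 65 = cb
byte 6: (4f ^ e3) ^ 20 = ac ^ 20 = 8c
byte 7: (6d ^ d9) ^ 34 = b4 ^ 34 = 80
byte 8: (64 ^ f4) ^ 79 = 90 ^ 79 = e9

[168, 200, 38, 196, 235, 203, 140, 128, 233]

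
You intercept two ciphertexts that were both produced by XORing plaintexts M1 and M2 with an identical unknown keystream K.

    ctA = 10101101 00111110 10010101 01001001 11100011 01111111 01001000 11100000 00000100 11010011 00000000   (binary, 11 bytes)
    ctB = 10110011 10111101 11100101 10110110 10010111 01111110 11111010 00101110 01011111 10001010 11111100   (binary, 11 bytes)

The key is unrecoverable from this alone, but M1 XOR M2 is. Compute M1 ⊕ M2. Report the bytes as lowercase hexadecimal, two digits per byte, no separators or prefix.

ctA ⊕ ctB = (M1 ⊕ K) ⊕ (M2 ⊕ K) = M1 ⊕ M2 — the shared key cancels under XOR.
ad xor b3 = 1e
3e xor bd = 83
95 xor e5 = 70
49 xor b6 = ff
e3 xor 97 = 74
7f xor 7e = 01
48 xor fa = b2
e0 xor 2e = ce
04 xor 5f = 5b
d3 xor 8a = 59
00 xor fc = fc

1e8370ff7401b2ce5b59fc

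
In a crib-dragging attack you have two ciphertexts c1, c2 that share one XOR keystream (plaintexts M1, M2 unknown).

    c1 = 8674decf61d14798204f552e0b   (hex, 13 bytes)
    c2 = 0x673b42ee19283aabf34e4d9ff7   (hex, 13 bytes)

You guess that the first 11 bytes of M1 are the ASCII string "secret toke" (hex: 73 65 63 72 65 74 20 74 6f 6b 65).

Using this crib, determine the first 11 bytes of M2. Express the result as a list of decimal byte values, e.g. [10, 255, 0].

[146, 42, 255, 83, 29, 141, 93, 71, 188, 106, 125]

First, c1 ⊕ c2 = (M1 ⊕ K) ⊕ (M2 ⊕ K) = M1 ⊕ M2, so the key drops out. Then M2 = (M1 ⊕ M2) ⊕ M1 over the first 11 bytes.
byte 0: (86 XOR 67) XOR 73 = e1 XOR 73 = 92
byte 1: (74 XOR 3b) XOR 65 = 4f XOR 65 = 2a
byte 2: (de XOR 42) XOR 63 = 9c XOR 63 = ff
byte 3: (cf XOR ee) XOR 72 = 21 XOR 72 = 53
byte 4: (61 XOR 19) XOR 65 = 78 XOR 65 = 1d
byte 5: (d1 XOR 28) XOR 74 = f9 XOR 74 = 8d
byte 6: (47 XOR 3a) XOR 20 = 7d XOR 20 = 5d
byte 7: (98 XOR ab) XOR 74 = 33 XOR 74 = 47
byte 8: (20 XOR f3) XOR 6f = d3 XOR 6f = bc
byte 9: (4f XOR 4e) XOR 6b = 01 XOR 6b = 6a
byte 10: (55 XOR 4d) XOR 65 = 18 XOR 65 = 7d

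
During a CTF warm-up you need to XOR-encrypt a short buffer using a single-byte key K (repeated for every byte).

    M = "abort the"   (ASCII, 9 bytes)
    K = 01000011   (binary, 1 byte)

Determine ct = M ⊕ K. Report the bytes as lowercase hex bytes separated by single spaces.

22 21 2c 31 37 63 37 2b 26

The 1-byte key repeats, so the effective keystream is 43 43 43 43 43 43 43 43 43.
byte 0: 61 XOR 43 = 22
byte 1: 62 XOR 43 = 21
byte 2: 6f XOR 43 = 2c
byte 3: 72 XOR 43 = 31
byte 4: 74 XOR 43 = 37
byte 5: 20 XOR 43 = 63
byte 6: 74 XOR 43 = 37
byte 7: 68 XOR 43 = 2b
byte 8: 65 XOR 43 = 26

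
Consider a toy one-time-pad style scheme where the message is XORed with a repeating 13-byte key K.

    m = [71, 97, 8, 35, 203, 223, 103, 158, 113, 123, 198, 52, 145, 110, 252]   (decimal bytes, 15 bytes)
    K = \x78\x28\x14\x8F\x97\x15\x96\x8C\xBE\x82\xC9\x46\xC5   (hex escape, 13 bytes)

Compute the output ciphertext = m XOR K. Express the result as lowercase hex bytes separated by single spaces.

3f 49 1c ac 5c ca f1 12 cf f9 0f 72 54 16 d4

The 13-byte key repeats, so the effective keystream is 78 28 14 8f 97 15 96 8c be 82 c9 46 c5 78 28.
byte 0: 47 ^ 78 = 3f
byte 1: 61 ^ 28 = 49
byte 2: 08 ^ 14 = 1c
byte 3: 23 ^ 8f = ac
byte 4: cb ^ 97 = 5c
byte 5: df ^ 15 = ca
byte 6: 67 ^ 96 = f1
byte 7: 9e ^ 8c = 12
byte 8: 71 ^ be = cf
byte 9: 7b ^ 82 = f9
byte 10: c6 ^ c9 = 0f
byte 11: 34 ^ 46 = 72
byte 12: 91 ^ c5 = 54
byte 13: 6e ^ 78 = 16
byte 14: fc ^ 28 = d4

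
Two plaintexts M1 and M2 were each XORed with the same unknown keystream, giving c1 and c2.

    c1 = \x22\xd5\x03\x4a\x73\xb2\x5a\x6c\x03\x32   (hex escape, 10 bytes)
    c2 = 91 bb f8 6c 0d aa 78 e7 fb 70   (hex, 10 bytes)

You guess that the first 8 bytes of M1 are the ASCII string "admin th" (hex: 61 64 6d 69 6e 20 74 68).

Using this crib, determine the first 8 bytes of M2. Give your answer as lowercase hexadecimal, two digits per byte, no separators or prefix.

First, c1 ⊕ c2 = (M1 ⊕ K) ⊕ (M2 ⊕ K) = M1 ⊕ M2, so the key drops out. Then M2 = (M1 ⊕ M2) ⊕ M1 over the first 8 bytes.
byte 0: (22 ⊕ 91) ⊕ 61 = b3 ⊕ 61 = d2
byte 1: (d5 ⊕ bb) ⊕ 64 = 6e ⊕ 64 = 0a
byte 2: (03 ⊕ f8) ⊕ 6d = fb ⊕ 6d = 96
byte 3: (4a ⊕ 6c) ⊕ 69 = 26 ⊕ 69 = 4f
byte 4: (73 ⊕ 0d) ⊕ 6e = 7e ⊕ 6e = 10
byte 5: (b2 ⊕ aa) ⊕ 20 = 18 ⊕ 20 = 38
byte 6: (5a ⊕ 78) ⊕ 74 = 22 ⊕ 74 = 56
byte 7: (6c ⊕ e7) ⊕ 68 = 8b ⊕ 68 = e3

d20a964f103856e3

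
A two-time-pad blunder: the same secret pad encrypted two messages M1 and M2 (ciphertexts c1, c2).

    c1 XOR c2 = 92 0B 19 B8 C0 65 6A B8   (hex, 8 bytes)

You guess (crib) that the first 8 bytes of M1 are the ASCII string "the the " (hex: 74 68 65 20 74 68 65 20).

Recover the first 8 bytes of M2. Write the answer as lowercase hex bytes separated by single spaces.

e6 63 7c 98 b4 0d 0f 98

Since c1 ⊕ c2 = M1 ⊕ M2, XORing with the guessed M1 bytes yields the corresponding M2 bytes: M2 = (c1 ⊕ c2) ⊕ M1.
92 XOR 74 = e6
0b XOR 68 = 63
19 XOR 65 = 7c
b8 XOR 20 = 98
c0 XOR 74 = b4
65 XOR 68 = 0d
6a XOR 65 = 0f
b8 XOR 20 = 98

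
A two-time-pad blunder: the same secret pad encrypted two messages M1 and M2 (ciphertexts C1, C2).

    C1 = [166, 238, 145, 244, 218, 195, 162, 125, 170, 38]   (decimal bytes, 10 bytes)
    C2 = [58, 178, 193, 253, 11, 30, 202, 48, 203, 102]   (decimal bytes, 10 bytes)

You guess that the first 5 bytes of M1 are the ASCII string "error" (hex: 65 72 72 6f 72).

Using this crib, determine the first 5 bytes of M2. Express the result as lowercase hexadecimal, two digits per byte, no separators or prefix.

f92e2266a3

First, C1 ⊕ C2 = (M1 ⊕ K) ⊕ (M2 ⊕ K) = M1 ⊕ M2, so the key drops out. Then M2 = (M1 ⊕ M2) ⊕ M1 over the first 5 bytes.
byte 0: (a6 xor 3a) xor 65 = 9c xor 65 = f9
byte 1: (ee xor b2) xor 72 = 5c xor 72 = 2e
byte 2: (91 xor c1) xor 72 = 50 xor 72 = 22
byte 3: (f4 xor fd) xor 6f = 09 xor 6f = 66
byte 4: (da xor 0b) xor 72 = d1 xor 72 = a3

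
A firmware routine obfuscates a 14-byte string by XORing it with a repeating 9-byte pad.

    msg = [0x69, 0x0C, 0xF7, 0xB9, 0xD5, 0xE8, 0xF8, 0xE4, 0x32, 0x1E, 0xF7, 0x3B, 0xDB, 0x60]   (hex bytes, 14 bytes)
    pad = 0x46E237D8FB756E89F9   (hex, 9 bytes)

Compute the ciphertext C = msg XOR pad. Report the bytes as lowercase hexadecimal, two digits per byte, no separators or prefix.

The 9-byte key repeats, so the effective keystream is 46 e2 37 d8 fb 75 6e 89 f9 46 e2 37 d8 fb.
byte 0: 01101001 xor 01000110 = 00101111
byte 1: 00001100 xor 11100010 = 11101110
byte 2: 11110111 xor 00110111 = 11000000
byte 3: 10111001 xor 11011000 = 01100001
byte 4: 11010101 xor 11111011 = 00101110
byte 5: 11101000 xor 01110101 = 10011101
byte 6: 11111000 xor 01101110 = 10010110
byte 7: 11100100 xor 10001001 = 01101101
byte 8: 00110010 xor 11111001 = 11001011
byte 9: 00011110 xor 01000110 = 01011000
byte 10: 11110111 xor 11100010 = 00010101
byte 11: 00111011 xor 00110111 = 00001100
byte 12: 11011011 xor 11011000 = 00000011
byte 13: 01100000 xor 11111011 = 10011011

2feec0612e9d966dcb58150c039b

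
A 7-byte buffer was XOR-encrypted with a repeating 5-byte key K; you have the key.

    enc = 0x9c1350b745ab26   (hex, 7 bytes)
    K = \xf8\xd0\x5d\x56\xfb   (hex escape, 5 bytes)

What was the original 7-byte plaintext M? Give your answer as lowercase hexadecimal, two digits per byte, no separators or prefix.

64c30de1be53f6

The 5-byte key repeats, so the effective keystream is f8 d0 5d 56 fb f8 d0.
byte 0: 156 ⊕ 248 = 100
byte 1:  19 ⊕ 208 = 195
byte 2:  80 ⊕  93 =  13
byte 3: 183 ⊕  86 = 225
byte 4:  69 ⊕ 251 = 190
byte 5: 171 ⊕ 248 =  83
byte 6:  38 ⊕ 208 = 246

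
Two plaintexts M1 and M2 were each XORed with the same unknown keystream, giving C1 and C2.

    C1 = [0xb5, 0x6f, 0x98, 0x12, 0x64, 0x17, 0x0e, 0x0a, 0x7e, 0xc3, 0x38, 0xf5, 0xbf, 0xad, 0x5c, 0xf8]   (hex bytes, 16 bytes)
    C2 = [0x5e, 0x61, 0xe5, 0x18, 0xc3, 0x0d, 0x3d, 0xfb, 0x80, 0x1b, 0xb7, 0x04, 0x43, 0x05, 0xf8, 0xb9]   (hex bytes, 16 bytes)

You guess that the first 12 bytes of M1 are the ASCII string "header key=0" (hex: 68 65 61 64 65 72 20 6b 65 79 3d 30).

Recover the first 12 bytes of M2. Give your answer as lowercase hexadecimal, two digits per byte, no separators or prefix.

836b1c6ec268139a9ba1b2c1

First, C1 ⊕ C2 = (M1 ⊕ K) ⊕ (M2 ⊕ K) = M1 ⊕ M2, so the key drops out. Then M2 = (M1 ⊕ M2) ⊕ M1 over the first 12 bytes.
byte 0: (b5 ^ 5e) ^ 68 = eb ^ 68 = 83
byte 1: (6f ^ 61) ^ 65 = 0e ^ 65 = 6b
byte 2: (98 ^ e5) ^ 61 = 7d ^ 61 = 1c
byte 3: (12 ^ 18) ^ 64 = 0a ^ 64 = 6e
byte 4: (64 ^ c3) ^ 65 = a7 ^ 65 = c2
byte 5: (17 ^ 0d) ^ 72 = 1a ^ 72 = 68
byte 6: (0e ^ 3d) ^ 20 = 33 ^ 20 = 13
byte 7: (0a ^ fb) ^ 6b = f1 ^ 6b = 9a
byte 8: (7e ^ 80) ^ 65 = fe ^ 65 = 9b
byte 9: (c3 ^ 1b) ^ 79 = d8 ^ 79 = a1
byte 10: (38 ^ b7) ^ 3d = 8f ^ 3d = b2
byte 11: (f5 ^ 04) ^ 30 = f1 ^ 30 = c1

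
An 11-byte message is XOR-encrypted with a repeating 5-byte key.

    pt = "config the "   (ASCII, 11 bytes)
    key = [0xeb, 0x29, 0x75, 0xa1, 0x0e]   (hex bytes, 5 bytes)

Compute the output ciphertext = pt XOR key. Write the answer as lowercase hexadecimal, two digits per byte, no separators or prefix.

The 5-byte key repeats, so the effective keystream is eb 29 75 a1 0e eb 29 75 a1 0e eb.
byte 0:  99 xor 235 = 136
byte 1: 111 xor  41 =  70
byte 2: 110 xor 117 =  27
byte 3: 102 xor 161 = 199
byte 4: 105 xor  14 = 103
byte 5: 103 xor 235 = 140
byte 6:  32 xor  41 =   9
byte 7: 116 xor 117 =   1
byte 8: 104 xor 161 = 201
byte 9: 101 xor  14 = 107
byte 10:  32 xor 235 = 203

88461bc7678c0901c96bcb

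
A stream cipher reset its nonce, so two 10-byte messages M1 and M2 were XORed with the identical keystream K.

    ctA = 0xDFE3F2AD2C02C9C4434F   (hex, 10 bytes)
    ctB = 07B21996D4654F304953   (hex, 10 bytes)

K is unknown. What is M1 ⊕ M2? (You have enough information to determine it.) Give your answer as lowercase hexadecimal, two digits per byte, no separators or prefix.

ctA ⊕ ctB = (M1 ⊕ K) ⊕ (M2 ⊕ K) = M1 ⊕ M2 — the shared key cancels under XOR.
byte 0: 11011111 ⊕ 00000111 = 11011000
byte 1: 11100011 ⊕ 10110010 = 01010001
byte 2: 11110010 ⊕ 00011001 = 11101011
byte 3: 10101101 ⊕ 10010110 = 00111011
byte 4: 00101100 ⊕ 11010100 = 11111000
byte 5: 00000010 ⊕ 01100101 = 01100111
byte 6: 11001001 ⊕ 01001111 = 10000110
byte 7: 11000100 ⊕ 00110000 = 11110100
byte 8: 01000011 ⊕ 01001001 = 00001010
byte 9: 01001111 ⊕ 01010011 = 00011100

d851eb3bf86786f40a1c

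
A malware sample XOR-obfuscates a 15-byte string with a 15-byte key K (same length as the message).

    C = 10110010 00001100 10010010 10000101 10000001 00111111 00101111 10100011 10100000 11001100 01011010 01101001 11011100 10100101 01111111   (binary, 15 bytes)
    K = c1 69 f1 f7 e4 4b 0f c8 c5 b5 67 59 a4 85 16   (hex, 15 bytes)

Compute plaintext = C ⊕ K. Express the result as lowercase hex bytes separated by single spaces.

73 65 63 72 65 74 20 6b 65 79 3d 30 78 20 69

b2 ^ c1 = 73
0c ^ 69 = 65
92 ^ f1 = 63
85 ^ f7 = 72
81 ^ e4 = 65
3f ^ 4b = 74
2f ^ 0f = 20
a3 ^ c8 = 6b
a0 ^ c5 = 65
cc ^ b5 = 79
5a ^ 67 = 3d
69 ^ 59 = 30
dc ^ a4 = 78
a5 ^ 85 = 20
7f ^ 16 = 69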